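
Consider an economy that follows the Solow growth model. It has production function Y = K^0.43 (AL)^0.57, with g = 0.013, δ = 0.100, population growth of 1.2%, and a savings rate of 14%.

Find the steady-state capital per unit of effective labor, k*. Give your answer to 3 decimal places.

Steady state requires s·f(k) = (n + g + δ)·k, i.e. s·k^α = (n + g + δ)·k.
Dividing both sides by k: k^(1−α) = s / (n + g + δ).
k^0.57 = 0.14 / (0.012 + 0.013 + 0.100) = 0.14 / 0.125 = 1.1200
k* = 1.1200^(1/0.57) ≈ 1.2200

k* = 1.220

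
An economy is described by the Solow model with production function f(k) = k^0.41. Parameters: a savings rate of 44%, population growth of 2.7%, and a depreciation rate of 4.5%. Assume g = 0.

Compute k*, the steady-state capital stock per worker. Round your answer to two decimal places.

k* = 21.50

At the steady state, Δk = 0, so s·k^α = (n + δ)·k.
Rearranging, k^(1−α) = s / (n + δ).
k^0.59 = 0.44 / (0.027 + 0.045) = 0.44 / 0.072 = 6.1111
k* = 6.1111^(1/0.59) ≈ 21.4984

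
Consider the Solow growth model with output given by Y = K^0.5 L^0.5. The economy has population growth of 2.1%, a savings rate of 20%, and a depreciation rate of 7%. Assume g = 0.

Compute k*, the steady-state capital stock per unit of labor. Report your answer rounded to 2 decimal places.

k* ≈ 4.83

At the steady state, Δk = 0, so s·k^α = (n + δ)·k.
Dividing both sides by k: k^(1−α) = s / (n + δ).
k^0.5 = 0.20 / (0.021 + 0.070) = 0.20 / 0.091 = 2.1978
k* = 2.1978^(1/0.5) ≈ 4.8303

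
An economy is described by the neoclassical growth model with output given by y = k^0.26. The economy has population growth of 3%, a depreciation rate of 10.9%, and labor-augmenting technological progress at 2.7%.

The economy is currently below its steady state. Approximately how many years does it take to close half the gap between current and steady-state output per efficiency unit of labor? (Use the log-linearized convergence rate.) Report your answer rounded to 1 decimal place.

about 5.6 years

Near the steady state the convergence rate is λ = (1 − α)(n + g + δ).
λ = (1 − 0.26) × 0.166 = 0.74 × 0.166 = 0.12284
Half-life = ln 2 / λ = 0.6931 / 0.12284 ≈ 5.64 years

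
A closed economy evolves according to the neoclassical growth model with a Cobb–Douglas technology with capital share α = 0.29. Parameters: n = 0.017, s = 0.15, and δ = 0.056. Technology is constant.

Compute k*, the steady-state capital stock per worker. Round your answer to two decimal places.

k* = 2.76

In steady state, investment equals break-even investment: s·k^α = (n + δ)·k.
Dividing both sides by k: k^(1−α) = s / (n + δ).
k^0.71 = 0.15 / (0.017 + 0.056) = 0.15 / 0.073 = 2.0548
k* = 2.0548^(1/0.71) ≈ 2.7575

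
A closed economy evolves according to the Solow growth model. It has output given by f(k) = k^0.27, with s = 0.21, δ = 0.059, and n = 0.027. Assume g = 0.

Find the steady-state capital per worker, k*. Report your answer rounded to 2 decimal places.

k* = 3.40

At the steady state, Δk = 0, so s·k^α = (n + δ)·k.
Dividing both sides by k: k^(1−α) = s / (n + δ).
k^0.73 = 0.21 / (0.027 + 0.059) = 0.21 / 0.086 = 2.4419
k* = 2.4419^(1/0.73) ≈ 3.3973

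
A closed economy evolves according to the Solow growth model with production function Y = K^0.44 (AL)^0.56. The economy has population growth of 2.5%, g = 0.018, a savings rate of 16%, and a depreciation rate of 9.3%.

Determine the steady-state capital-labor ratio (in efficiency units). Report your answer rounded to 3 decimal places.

k* ≈ 1.337

In steady state, investment equals break-even investment: s·k^α = (n + g + δ)·k.
Dividing both sides by k: k^(1−α) = s / (n + g + δ).
k^0.56 = 0.16 / (0.025 + 0.018 + 0.093) = 0.16 / 0.136 = 1.1765
k* = 1.1765^(1/0.56) ≈ 1.3368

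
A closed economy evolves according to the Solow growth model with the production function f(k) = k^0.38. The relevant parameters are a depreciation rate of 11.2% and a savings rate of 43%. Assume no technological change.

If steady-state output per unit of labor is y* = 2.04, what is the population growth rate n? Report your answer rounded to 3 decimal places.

At the steady state, Δk = 0, so s·k^α = (n + δ)·k.
Since y* = [s/(n + δ)]^(α/(1−α)), we have s/(n + δ) = (y*)^((1−α)/α) = 2.04^1.6316 = 3.2003.
Therefore n + δ = s / 3.2003 = 0.43 / 3.2003 = 0.1344, so n = 0.1344 − 0.112 = 0.0224.

n ≈ 0.022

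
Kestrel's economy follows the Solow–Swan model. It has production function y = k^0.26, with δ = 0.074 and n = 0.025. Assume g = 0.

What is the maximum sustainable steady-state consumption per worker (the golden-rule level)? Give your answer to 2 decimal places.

At the golden rule, f'(k) = n + δ, so α·k^(α−1) = n + δ and k_gold = (α/(n + δ))^(1/(1−α)).
k_gold = (0.26/0.099)^(1/0.74) = 2.6263^1.3514 ≈ 3.6872
c_gold = f(k_gold) − (n + δ)·k_gold = 1.4039 − 0.099×3.6872 ≈ 1.0389

c_gold ≈ 1.04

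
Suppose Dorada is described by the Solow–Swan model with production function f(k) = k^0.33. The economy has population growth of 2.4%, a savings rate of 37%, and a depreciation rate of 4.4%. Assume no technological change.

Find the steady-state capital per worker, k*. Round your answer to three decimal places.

k* = 12.533

Steady state requires s·f(k) = (n + δ)·k, i.e. s·k^α = (n + δ)·k.
Rearranging, k^(1−α) = s / (n + δ).
k^0.67 = 0.37 / (0.024 + 0.044) = 0.37 / 0.068 = 5.4412
k* = 5.4412^(1/0.67) ≈ 12.5329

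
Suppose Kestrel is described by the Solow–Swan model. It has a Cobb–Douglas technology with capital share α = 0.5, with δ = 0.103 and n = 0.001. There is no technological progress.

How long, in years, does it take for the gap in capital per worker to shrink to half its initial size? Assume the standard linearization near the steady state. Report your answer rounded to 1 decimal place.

about 13.3 years

Near the steady state the convergence rate is λ = (1 − α)(n + δ).
λ = (1 − 0.5) × 0.104 = 0.5 × 0.104 = 0.0520
Half-life = ln 2 / λ = 0.6931 / 0.0520 ≈ 13.33 years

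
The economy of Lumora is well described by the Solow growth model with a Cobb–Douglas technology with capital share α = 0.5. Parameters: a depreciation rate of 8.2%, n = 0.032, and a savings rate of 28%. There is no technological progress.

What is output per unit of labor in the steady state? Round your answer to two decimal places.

y* = 2.46

Steady state requires s·f(k) = (n + δ)·k, i.e. s·k^α = (n + δ)·k.
Rearranging, k^(1−α) = s / (n + δ).
k^0.5 = 0.28 / (0.032 + 0.082) = 0.28 / 0.114 = 2.4561
k* = 2.4561^(1/0.5) ≈ 6.0324
y* = (k*)^α = 6.0324^0.5 ≈ 2.4561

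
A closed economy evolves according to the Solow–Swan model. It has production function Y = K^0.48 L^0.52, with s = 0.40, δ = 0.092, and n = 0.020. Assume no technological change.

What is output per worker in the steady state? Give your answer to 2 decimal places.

y* ≈ 3.24

In steady state, investment equals break-even investment: s·k^α = (n + δ)·k.
Rearranging, k^(1−α) = s / (n + δ).
k^0.52 = 0.40 / (0.020 + 0.092) = 0.40 / 0.112 = 3.5714
k* = 3.5714^(1/0.52) ≈ 11.5651
y* = (k*)^α = 11.5651^0.48 ≈ 3.2383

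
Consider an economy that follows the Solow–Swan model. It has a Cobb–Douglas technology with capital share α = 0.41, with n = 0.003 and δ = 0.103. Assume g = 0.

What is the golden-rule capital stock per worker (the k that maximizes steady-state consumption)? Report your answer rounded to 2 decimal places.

The golden rule sets f'(k) = n + δ, i.e. α·k^(α−1) = n + δ.
So k^(1−α) = α / (n + δ) = 0.41 / 0.106 = 3.8679.
k_gold = 3.8679^(1/0.59) ≈ 9.9020

k_gold ≈ 9.90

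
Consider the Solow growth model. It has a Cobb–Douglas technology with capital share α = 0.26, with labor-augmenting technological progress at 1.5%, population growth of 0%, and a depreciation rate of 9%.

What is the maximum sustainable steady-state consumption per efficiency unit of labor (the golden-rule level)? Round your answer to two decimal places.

At the golden rule, f'(k) = n + g + δ, so α·k^(α−1) = n + g + δ and k_gold = (α/(n + g + δ))^(1/(1−α)).
k_gold = (0.26/0.105)^(1/0.74) = 2.4762^1.3514 ≈ 3.4054
c_gold = f(k_gold) − (n + g + δ)·k_gold = 1.3752 − 0.105×3.4054 ≈ 1.0176

c_gold ≈ 1.02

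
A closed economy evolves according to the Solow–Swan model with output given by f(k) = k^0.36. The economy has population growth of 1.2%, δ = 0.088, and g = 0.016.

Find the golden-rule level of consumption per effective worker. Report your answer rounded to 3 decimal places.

At the golden rule, f'(k) = n + g + δ, so α·k^(α−1) = n + g + δ and k_gold = (α/(n + g + δ))^(1/(1−α)).
k_gold = (0.36/0.116)^(1/0.64) = 3.1034^1.5625 ≈ 5.8681
c_gold = f(k_gold) − (n + g + δ)·k_gold = 1.8909 − 0.116×5.8681 ≈ 1.2102

c_gold ≈ 1.210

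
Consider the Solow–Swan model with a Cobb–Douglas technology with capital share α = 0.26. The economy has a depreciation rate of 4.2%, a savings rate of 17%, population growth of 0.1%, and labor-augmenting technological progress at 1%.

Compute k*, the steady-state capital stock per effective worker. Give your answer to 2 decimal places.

Steady state requires s·f(k) = (n + g + δ)·k, i.e. s·k^α = (n + g + δ)·k.
Dividing both sides by k: k^(1−α) = s / (n + g + δ).
k^0.74 = 0.17 / (0.001 + 0.010 + 0.042) = 0.17 / 0.053 = 3.2075
k* = 3.2075^(1/0.74) ≈ 4.8307

k* = 4.83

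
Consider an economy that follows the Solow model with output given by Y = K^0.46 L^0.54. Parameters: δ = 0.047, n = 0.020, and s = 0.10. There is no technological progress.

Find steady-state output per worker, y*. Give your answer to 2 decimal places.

At the steady state, Δk = 0, so s·k^α = (n + δ)·k.
Rearranging, k^(1−α) = s / (n + δ).
k^0.54 = 0.10 / (0.020 + 0.047) = 0.10 / 0.067 = 1.4925
k* = 1.4925^(1/0.54) ≈ 2.0992
y* = (k*)^α = 2.0992^0.46 ≈ 1.4065

y* ≈ 1.41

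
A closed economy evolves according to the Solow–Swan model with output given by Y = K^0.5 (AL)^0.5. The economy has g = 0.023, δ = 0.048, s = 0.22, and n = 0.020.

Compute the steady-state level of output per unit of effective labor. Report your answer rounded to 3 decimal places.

y* = 2.418

In steady state, investment equals break-even investment: s·k^α = (n + g + δ)·k.
Dividing both sides by k: k^(1−α) = s / (n + g + δ).
k^0.5 = 0.22 / (0.020 + 0.023 + 0.048) = 0.22 / 0.091 = 2.4176
k* = 2.4176^(1/0.5) ≈ 5.8448
y* = (k*)^α = 5.8448^0.5 ≈ 2.4176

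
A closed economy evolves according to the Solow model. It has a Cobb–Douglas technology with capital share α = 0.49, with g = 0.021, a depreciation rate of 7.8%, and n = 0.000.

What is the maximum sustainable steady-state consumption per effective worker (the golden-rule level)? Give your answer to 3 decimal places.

c_gold ≈ 2.371

At the golden rule, f'(k) = n + g + δ, so α·k^(α−1) = n + g + δ and k_gold = (α/(n + g + δ))^(1/(1−α)).
k_gold = (0.49/0.099)^(1/0.51) = 4.9495^1.9608 ≈ 23.0089
c_gold = f(k_gold) − (n + g + δ)·k_gold = 4.6487 − 0.099×23.0089 ≈ 2.3708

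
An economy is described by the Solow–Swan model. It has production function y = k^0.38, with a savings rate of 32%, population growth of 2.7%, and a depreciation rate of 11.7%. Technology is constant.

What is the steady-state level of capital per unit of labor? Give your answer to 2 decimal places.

Steady state requires s·f(k) = (n + δ)·k, i.e. s·k^α = (n + δ)·k.
Dividing both sides by k: k^(1−α) = s / (n + δ).
k^0.62 = 0.32 / (0.027 + 0.117) = 0.32 / 0.144 = 2.2222
k* = 2.2222^(1/0.62) ≈ 3.6252

k* ≈ 3.63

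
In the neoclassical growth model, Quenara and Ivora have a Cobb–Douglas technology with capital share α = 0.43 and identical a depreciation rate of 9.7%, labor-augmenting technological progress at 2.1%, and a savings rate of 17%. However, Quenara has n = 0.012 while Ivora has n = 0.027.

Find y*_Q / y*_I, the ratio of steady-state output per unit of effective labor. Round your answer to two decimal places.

Steady-state y* = [s/(n + g + δ)]^(α/(1−α)), so the ratio is [ (s_Q/(n + g + δ)_Q) / (s_I/(n + g + δ)_I) ]^0.7544.
s_Q/(n + g + δ)_Q = 0.17/0.130 = 1.3077; s_I/(n + g + δ)_I = 0.17/0.145 = 1.1724.
Ratio = (1.3077/1.1724)^0.7544 = 1.1154^0.7544 ≈ 1.0859

ratio ≈ 1.09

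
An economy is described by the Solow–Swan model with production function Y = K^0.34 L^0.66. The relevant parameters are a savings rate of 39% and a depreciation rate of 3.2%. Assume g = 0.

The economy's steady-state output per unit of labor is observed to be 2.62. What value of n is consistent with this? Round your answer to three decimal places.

Steady state requires s·f(k) = (n + δ)·k, i.e. s·k^α = (n + δ)·k.
Since y* = [s/(n + δ)]^(α/(1−α)), we have s/(n + δ) = (y*)^((1−α)/α) = 2.62^1.9412 = 6.4864.
Therefore n + δ = s / 6.4864 = 0.39 / 6.4864 = 0.0601, so n = 0.0601 − 0.032 = 0.0281.

n ≈ 0.028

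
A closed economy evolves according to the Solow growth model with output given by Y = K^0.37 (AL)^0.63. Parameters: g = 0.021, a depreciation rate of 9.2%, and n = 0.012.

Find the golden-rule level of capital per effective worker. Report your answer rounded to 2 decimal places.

The golden rule sets f'(k) = n + g + δ, i.e. α·k^(α−1) = n + g + δ.
So k^(1−α) = α / (n + g + δ) = 0.37 / 0.125 = 2.9600.
k_gold = 2.9600^(1/0.63) ≈ 5.5986

k_gold ≈ 5.60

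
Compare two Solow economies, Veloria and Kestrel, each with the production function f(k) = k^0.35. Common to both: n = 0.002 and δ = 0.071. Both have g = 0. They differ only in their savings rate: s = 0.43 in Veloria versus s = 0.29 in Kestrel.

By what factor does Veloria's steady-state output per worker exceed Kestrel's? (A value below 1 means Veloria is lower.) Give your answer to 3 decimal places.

y*_V / y*_K ≈ 1.236

Steady-state y* = [s/(n + δ)]^(α/(1−α)), so the ratio is [ (s_V/(n + δ)_V) / (s_K/(n + δ)_K) ]^0.5385.
s_V/(n + δ)_V = 0.43/0.073 = 5.8904; s_K/(n + δ)_K = 0.29/0.073 = 3.9726.
Ratio = (5.8904/3.9726)^0.5385 = 1.4828^0.5385 ≈ 1.2363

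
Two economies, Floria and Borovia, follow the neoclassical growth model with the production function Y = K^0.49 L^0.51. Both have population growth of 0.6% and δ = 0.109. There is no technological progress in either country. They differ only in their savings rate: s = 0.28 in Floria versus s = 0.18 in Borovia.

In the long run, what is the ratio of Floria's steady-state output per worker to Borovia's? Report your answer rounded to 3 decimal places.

Steady-state y* = [s/(n + δ)]^(α/(1−α)), so the ratio is [ (s_F/(n + δ)_F) / (s_B/(n + δ)_B) ]^0.9608.
s_F/(n + δ)_F = 0.28/0.115 = 2.4348; s_B/(n + δ)_B = 0.18/0.115 = 1.5652.
Ratio = (2.4348/1.5652)^0.9608 = 1.5556^0.9608 ≈ 1.5289

ratio ≈ 1.529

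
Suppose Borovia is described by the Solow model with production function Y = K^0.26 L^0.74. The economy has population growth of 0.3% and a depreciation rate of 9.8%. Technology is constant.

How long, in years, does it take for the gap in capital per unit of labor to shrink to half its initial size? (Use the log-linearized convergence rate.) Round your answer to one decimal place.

about 9.3 years

Near the steady state the convergence rate is λ = (1 − α)(n + δ).
λ = (1 − 0.26) × 0.101 = 0.74 × 0.101 = 0.07474
Half-life = ln 2 / λ = 0.6931 / 0.07474 ≈ 9.27 years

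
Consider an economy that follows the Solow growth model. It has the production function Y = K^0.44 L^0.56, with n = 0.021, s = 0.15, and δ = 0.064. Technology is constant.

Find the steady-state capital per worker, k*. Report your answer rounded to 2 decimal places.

k* = 2.76

In steady state, investment equals break-even investment: s·k^α = (n + δ)·k.
Dividing both sides by k: k^(1−α) = s / (n + δ).
k^0.56 = 0.15 / (0.021 + 0.064) = 0.15 / 0.085 = 1.7647
k* = 1.7647^(1/0.56) ≈ 2.7573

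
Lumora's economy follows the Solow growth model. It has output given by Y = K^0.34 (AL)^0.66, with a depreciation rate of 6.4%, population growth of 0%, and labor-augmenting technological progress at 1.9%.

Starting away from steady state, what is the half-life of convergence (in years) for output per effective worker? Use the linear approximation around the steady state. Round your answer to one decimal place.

Near the steady state the convergence rate is λ = (1 − α)(n + g + δ).
λ = (1 − 0.34) × 0.083 = 0.66 × 0.083 = 0.05478
Half-life = ln 2 / λ = 0.6931 / 0.05478 ≈ 12.65 years

half-life ≈ 12.7 years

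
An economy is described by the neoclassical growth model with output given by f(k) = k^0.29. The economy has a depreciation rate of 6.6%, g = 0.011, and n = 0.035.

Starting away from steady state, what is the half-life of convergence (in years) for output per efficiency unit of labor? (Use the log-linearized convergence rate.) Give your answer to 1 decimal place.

Near the steady state the convergence rate is λ = (1 − α)(n + g + δ).
λ = (1 − 0.29) × 0.112 = 0.71 × 0.112 = 0.07952
Half-life = ln 2 / λ = 0.6931 / 0.07952 ≈ 8.72 years

about 8.7 years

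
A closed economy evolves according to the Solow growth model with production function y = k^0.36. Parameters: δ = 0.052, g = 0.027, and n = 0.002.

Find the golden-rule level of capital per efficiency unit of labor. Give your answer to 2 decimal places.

k_gold ≈ 10.29

The golden rule sets f'(k) = n + g + δ, i.e. α·k^(α−1) = n + g + δ.
So k^(1−α) = α / (n + g + δ) = 0.36 / 0.081 = 4.4444.
k_gold = 4.4444^(1/0.64) ≈ 10.2851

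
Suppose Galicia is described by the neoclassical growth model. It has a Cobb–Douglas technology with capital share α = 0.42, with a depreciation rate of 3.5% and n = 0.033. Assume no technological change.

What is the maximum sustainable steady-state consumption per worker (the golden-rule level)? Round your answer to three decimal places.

At the golden rule, f'(k) = n + δ, so α·k^(α−1) = n + δ and k_gold = (α/(n + δ))^(1/(1−α)).
k_gold = (0.42/0.068)^(1/0.58) = 6.1765^1.7241 ≈ 23.0844
c_gold = f(k_gold) − (n + δ)·k_gold = 3.7376 − 0.068×23.0844 ≈ 2.1679

c_gold ≈ 2.168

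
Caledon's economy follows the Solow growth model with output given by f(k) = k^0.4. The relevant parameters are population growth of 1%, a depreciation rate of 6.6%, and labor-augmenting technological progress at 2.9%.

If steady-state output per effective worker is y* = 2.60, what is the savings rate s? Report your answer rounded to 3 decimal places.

At the steady state, Δk = 0, so s·k^α = (n + g + δ)·k.
Since y* = [s/(n + g + δ)]^(α/(1−α)), we have s/(n + g + δ) = (y*)^((1−α)/α) = 2.60^1.5 = 4.1924.
Therefore s = 4.1924 × (n + g + δ) = 4.1924 × 0.105 = 0.4402.

s ≈ 0.440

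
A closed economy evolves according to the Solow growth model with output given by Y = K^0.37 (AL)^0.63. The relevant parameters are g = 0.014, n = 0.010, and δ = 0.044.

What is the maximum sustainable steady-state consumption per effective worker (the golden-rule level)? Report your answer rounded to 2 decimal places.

c_gold ≈ 1.70

At the golden rule, f'(k) = n + g + δ, so α·k^(α−1) = n + g + δ and k_gold = (α/(n + g + δ))^(1/(1−α)).
k_gold = (0.37/0.068)^(1/0.63) = 5.4412^1.5873 ≈ 14.7153
c_gold = f(k_gold) − (n + g + δ)·k_gold = 2.7044 − 0.068×14.7153 ≈ 1.7038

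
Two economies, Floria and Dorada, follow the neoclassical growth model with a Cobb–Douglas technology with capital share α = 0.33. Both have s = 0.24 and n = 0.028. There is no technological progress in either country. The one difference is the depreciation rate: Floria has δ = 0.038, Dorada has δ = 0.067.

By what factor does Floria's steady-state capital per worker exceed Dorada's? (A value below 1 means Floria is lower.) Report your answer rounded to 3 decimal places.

Steady-state k* = [s/(n + δ)]^(1/(1−α)), so the ratio is [ (s_F/(n + δ)_F) / (s_D/(n + δ)_D) ]^1.4925.
s_F/(n + δ)_F = 0.24/0.066 = 3.6364; s_D/(n + δ)_D = 0.24/0.095 = 2.5263.
Ratio = (3.6364/2.5263)^1.4925 = 1.4394^1.4925 ≈ 1.7222

ratio ≈ 1.722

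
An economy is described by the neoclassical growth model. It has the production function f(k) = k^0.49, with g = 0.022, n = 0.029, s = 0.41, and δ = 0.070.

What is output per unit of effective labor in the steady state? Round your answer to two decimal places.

At the steady state, Δk = 0, so s·k^α = (n + g + δ)·k.
Rearranging, k^(1−α) = s / (n + g + δ).
k^0.51 = 0.41 / (0.029 + 0.022 + 0.070) = 0.41 / 0.121 = 3.3884
k* = 3.3884^(1/0.51) ≈ 10.9447
y* = (k*)^α = 10.9447^0.49 ≈ 3.2301

y* ≈ 3.23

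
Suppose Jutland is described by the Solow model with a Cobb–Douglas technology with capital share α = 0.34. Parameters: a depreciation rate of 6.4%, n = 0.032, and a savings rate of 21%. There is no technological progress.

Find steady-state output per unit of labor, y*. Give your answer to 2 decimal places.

y* = 1.50

At the steady state, Δk = 0, so s·k^α = (n + δ)·k.
Dividing both sides by k: k^(1−α) = s / (n + δ).
k^0.66 = 0.21 / (0.032 + 0.064) = 0.21 / 0.096 = 2.1875
k* = 2.1875^(1/0.66) ≈ 3.2740
y* = (k*)^α = 3.2740^0.34 ≈ 1.4967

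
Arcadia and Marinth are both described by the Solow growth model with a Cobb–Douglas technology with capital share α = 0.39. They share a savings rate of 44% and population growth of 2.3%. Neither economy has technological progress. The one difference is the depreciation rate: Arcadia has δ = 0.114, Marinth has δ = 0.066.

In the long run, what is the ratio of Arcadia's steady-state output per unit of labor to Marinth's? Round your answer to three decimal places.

ratio ≈ 0.759

Steady-state y* = [s/(n + δ)]^(α/(1−α)), so the ratio is [ (s_A/(n + δ)_A) / (s_M/(n + δ)_M) ]^0.6393.
s_A/(n + δ)_A = 0.44/0.137 = 3.2117; s_M/(n + δ)_M = 0.44/0.089 = 4.9438.
Ratio = (3.2117/4.9438)^0.6393 = 0.6496^0.6393 ≈ 0.7590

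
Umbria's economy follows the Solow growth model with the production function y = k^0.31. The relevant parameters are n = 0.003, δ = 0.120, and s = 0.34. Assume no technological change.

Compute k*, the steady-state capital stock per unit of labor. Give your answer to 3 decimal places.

k* ≈ 4.365

Steady state requires s·f(k) = (n + δ)·k, i.e. s·k^α = (n + δ)·k.
Rearranging, k^(1−α) = s / (n + δ).
k^0.69 = 0.34 / (0.003 + 0.120) = 0.34 / 0.123 = 2.7642
k* = 2.7642^(1/0.69) ≈ 4.3647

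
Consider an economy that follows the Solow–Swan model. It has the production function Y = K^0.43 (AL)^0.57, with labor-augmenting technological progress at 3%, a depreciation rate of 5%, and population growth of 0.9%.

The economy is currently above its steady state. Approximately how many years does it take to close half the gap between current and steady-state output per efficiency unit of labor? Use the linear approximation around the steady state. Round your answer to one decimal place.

about 13.7 years

Near the steady state the convergence rate is λ = (1 − α)(n + g + δ).
λ = (1 − 0.43) × 0.089 = 0.57 × 0.089 = 0.05073
Half-life = ln 2 / λ = 0.6931 / 0.05073 ≈ 13.66 years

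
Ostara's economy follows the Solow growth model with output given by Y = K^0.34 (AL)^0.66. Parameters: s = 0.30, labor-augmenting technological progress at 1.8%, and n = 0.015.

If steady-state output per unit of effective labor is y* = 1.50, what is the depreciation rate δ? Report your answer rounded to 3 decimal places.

At the steady state, Δk = 0, so s·k^α = (n + g + δ)·k.
Since y* = [s/(n + g + δ)]^(α/(1−α)), we have s/(n + g + δ) = (y*)^((1−α)/α) = 1.50^1.9412 = 2.1970.
Therefore n + g + δ = s / 2.1970 = 0.30 / 2.1970 = 0.1365, so δ = 0.1365 − 0.033 = 0.1035.

δ ≈ 0.104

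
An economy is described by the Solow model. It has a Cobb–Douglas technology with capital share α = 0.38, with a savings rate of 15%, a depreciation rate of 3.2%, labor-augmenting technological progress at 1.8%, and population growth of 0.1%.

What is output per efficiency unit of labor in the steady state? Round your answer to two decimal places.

At the steady state, Δk = 0, so s·k^α = (n + g + δ)·k.
Rearranging, k^(1−α) = s / (n + g + δ).
k^0.62 = 0.15 / (0.001 + 0.018 + 0.032) = 0.15 / 0.051 = 2.9412
k* = 2.9412^(1/0.62) ≈ 5.6975
y* = (k*)^α = 5.6975^0.38 ≈ 1.9371

y* = 1.94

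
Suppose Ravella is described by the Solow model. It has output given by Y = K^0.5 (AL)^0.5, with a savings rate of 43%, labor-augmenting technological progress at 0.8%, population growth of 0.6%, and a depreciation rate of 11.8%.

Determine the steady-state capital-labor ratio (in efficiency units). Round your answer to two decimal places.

k* ≈ 10.61

At the steady state, Δk = 0, so s·k^α = (n + g + δ)·k.
Dividing both sides by k: k^(1−α) = s / (n + g + δ).
k^0.5 = 0.43 / (0.006 + 0.008 + 0.118) = 0.43 / 0.132 = 3.2576
k* = 3.2576^(1/0.5) ≈ 10.6120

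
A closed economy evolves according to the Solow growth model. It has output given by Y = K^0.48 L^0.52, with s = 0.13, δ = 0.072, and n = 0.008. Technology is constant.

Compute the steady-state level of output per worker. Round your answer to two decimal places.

Steady state requires s·f(k) = (n + δ)·k, i.e. s·k^α = (n + δ)·k.
Rearranging, k^(1−α) = s / (n + δ).
k^0.52 = 0.13 / (0.008 + 0.072) = 0.13 / 0.080 = 1.6250
k* = 1.6250^(1/0.52) ≈ 2.5438
y* = (k*)^α = 2.5438^0.48 ≈ 1.5654

y* ≈ 1.57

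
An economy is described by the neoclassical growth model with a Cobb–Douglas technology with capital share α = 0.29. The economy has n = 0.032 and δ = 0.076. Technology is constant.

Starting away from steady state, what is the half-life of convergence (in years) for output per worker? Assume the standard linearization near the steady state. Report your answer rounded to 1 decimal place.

Near the steady state the convergence rate is λ = (1 − α)(n + δ).
λ = (1 − 0.29) × 0.108 = 0.71 × 0.108 = 0.07668
Half-life = ln 2 / λ = 0.6931 / 0.07668 ≈ 9.04 years

t_½ ≈ 9.0 years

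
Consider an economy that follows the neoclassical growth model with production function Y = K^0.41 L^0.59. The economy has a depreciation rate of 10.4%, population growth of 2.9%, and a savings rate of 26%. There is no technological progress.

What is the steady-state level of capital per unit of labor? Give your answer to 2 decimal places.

k* ≈ 3.11

In steady state, investment equals break-even investment: s·k^α = (n + δ)·k.
Dividing both sides by k: k^(1−α) = s / (n + δ).
k^0.59 = 0.26 / (0.029 + 0.104) = 0.26 / 0.133 = 1.9549
k* = 1.9549^(1/0.59) ≈ 3.1148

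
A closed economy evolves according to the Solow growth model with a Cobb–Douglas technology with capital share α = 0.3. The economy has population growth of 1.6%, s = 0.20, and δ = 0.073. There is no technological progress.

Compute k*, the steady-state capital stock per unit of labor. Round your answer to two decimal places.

Steady state requires s·f(k) = (n + δ)·k, i.e. s·k^α = (n + δ)·k.
Dividing both sides by k: k^(1−α) = s / (n + δ).
k^0.7 = 0.20 / (0.016 + 0.073) = 0.20 / 0.089 = 2.2472
k* = 2.2472^(1/0.7) ≈ 3.1794

k* = 3.18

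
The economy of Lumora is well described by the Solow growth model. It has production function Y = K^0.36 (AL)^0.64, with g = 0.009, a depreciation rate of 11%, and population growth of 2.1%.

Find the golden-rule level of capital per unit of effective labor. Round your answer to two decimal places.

The golden rule sets f'(k) = n + g + δ, i.e. α·k^(α−1) = n + g + δ.
So k^(1−α) = α / (n + g + δ) = 0.36 / 0.140 = 2.5714.
k_gold = 2.5714^(1/0.64) ≈ 4.3741

k_gold ≈ 4.37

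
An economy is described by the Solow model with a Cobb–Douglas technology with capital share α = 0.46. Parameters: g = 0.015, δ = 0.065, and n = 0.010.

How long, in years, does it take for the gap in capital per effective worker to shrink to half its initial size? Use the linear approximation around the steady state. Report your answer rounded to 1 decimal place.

Near the steady state the convergence rate is λ = (1 − α)(n + g + δ).
λ = (1 − 0.46) × 0.090 = 0.54 × 0.090 = 0.0486
Half-life = ln 2 / λ = 0.6931 / 0.0486 ≈ 14.26 years

about 14.3 years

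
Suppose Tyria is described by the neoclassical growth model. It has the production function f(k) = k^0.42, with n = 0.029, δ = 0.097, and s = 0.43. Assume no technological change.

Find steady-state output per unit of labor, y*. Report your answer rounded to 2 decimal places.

In steady state, investment equals break-even investment: s·k^α = (n + δ)·k.
Dividing both sides by k: k^(1−α) = s / (n + δ).
k^0.58 = 0.43 / (0.029 + 0.097) = 0.43 / 0.126 = 3.4127
k* = 3.4127^(1/0.58) ≈ 8.3011
y* = (k*)^α = 8.3011^0.42 ≈ 2.4324

y* ≈ 2.43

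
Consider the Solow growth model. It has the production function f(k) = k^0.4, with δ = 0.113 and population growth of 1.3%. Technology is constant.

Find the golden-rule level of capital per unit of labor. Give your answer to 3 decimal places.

k_gold ≈ 6.857

The golden rule sets f'(k) = n + δ, i.e. α·k^(α−1) = n + δ.
So k^(1−α) = α / (n + δ) = 0.4 / 0.126 = 3.1746.
k_gold = 3.1746^(1/0.6) ≈ 6.8572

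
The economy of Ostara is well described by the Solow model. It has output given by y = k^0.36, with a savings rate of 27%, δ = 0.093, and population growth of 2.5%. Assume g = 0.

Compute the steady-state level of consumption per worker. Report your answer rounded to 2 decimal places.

At the steady state, Δk = 0, so s·k^α = (n + δ)·k.
Rearranging, k^(1−α) = s / (n + δ).
k^0.64 = 0.27 / (0.025 + 0.093) = 0.27 / 0.118 = 2.2881
k* = 2.2881^(1/0.64) ≈ 3.6449
y* = (k*)^α = 3.6449^0.36 ≈ 1.5930
c* = (1 − s)·y* = (1 − 0.27) × 1.5930 ≈ 1.1629

c* = 1.16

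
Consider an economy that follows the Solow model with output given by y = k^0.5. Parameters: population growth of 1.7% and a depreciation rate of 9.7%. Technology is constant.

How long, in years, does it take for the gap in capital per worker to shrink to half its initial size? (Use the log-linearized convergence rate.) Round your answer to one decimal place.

half-life ≈ 12.2 years

Near the steady state the convergence rate is λ = (1 − α)(n + δ).
λ = (1 − 0.5) × 0.114 = 0.5 × 0.114 = 0.0570
Half-life = ln 2 / λ = 0.6931 / 0.0570 ≈ 12.16 years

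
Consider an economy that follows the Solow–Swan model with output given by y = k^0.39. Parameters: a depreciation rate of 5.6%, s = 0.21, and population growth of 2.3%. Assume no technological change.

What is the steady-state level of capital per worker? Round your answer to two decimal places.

k* = 4.97

At the steady state, Δk = 0, so s·k^α = (n + δ)·k.
Dividing both sides by k: k^(1−α) = s / (n + δ).
k^0.61 = 0.21 / (0.023 + 0.056) = 0.21 / 0.079 = 2.6582
k* = 2.6582^(1/0.61) ≈ 4.9664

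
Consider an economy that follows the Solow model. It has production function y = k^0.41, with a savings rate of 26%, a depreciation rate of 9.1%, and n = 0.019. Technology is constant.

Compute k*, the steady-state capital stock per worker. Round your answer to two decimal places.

k* ≈ 4.30

In steady state, investment equals break-even investment: s·k^α = (n + δ)·k.
Dividing both sides by k: k^(1−α) = s / (n + δ).
k^0.59 = 0.26 / (0.019 + 0.091) = 0.26 / 0.110 = 2.3636
k* = 2.3636^(1/0.59) ≈ 4.2971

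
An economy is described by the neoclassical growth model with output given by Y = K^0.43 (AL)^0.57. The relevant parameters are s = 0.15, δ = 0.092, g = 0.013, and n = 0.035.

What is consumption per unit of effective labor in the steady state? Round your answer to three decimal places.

c* = 0.895

Steady state requires s·f(k) = (n + g + δ)·k, i.e. s·k^α = (n + g + δ)·k.
Dividing both sides by k: k^(1−α) = s / (n + g + δ).
k^0.57 = 0.15 / (0.035 + 0.013 + 0.092) = 0.15 / 0.140 = 1.0714
k* = 1.0714^(1/0.57) ≈ 1.1286
y* = (k*)^α = 1.1286^0.43 ≈ 1.0534
c* = (1 − s)·y* = (1 − 0.15) × 1.0534 ≈ 0.8954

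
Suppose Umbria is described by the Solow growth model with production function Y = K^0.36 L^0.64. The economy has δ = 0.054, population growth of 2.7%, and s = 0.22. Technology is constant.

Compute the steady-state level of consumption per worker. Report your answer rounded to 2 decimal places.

c* = 1.37

Steady state requires s·f(k) = (n + δ)·k, i.e. s·k^α = (n + δ)·k.
Dividing both sides by k: k^(1−α) = s / (n + δ).
k^0.64 = 0.22 / (0.027 + 0.054) = 0.22 / 0.081 = 2.7160
k* = 2.7160^(1/0.64) ≈ 4.7645
y* = (k*)^α = 4.7645^0.36 ≈ 1.7542
c* = (1 − s)·y* = (1 − 0.22) × 1.7542 ≈ 1.3683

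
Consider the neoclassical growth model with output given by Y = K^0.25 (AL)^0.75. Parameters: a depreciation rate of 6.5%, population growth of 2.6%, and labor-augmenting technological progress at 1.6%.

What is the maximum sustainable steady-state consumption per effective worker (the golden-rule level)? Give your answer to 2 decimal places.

At the golden rule, f'(k) = n + g + δ, so α·k^(α−1) = n + g + δ and k_gold = (α/(n + g + δ))^(1/(1−α)).
k_gold = (0.25/0.107)^(1/0.75) = 2.3364^1.3333 ≈ 3.1002
c_gold = f(k_gold) − (n + g + δ)·k_gold = 1.3269 − 0.107×3.1002 ≈ 0.9952

c_gold ≈ 1.00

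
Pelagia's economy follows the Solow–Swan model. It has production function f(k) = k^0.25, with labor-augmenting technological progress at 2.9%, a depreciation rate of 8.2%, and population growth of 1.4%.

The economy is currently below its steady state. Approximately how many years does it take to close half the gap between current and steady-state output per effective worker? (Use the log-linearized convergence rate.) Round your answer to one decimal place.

Near the steady state the convergence rate is λ = (1 − α)(n + g + δ).
λ = (1 − 0.25) × 0.125 = 0.75 × 0.125 = 0.09375
Half-life = ln 2 / λ = 0.6931 / 0.09375 ≈ 7.39 years

t_½ ≈ 7.4 years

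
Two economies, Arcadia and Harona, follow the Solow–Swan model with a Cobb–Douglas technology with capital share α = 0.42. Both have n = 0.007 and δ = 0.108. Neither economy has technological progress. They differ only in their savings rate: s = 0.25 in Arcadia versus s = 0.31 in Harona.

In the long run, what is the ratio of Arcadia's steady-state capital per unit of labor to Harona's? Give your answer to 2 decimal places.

k*_A / k*_H ≈ 0.69

Steady-state k* = [s/(n + δ)]^(1/(1−α)), so the ratio is [ (s_A/(n + δ)_A) / (s_H/(n + δ)_H) ]^1.7241.
s_A/(n + δ)_A = 0.25/0.115 = 2.1739; s_H/(n + δ)_H = 0.31/0.115 = 2.6957.
Ratio = (2.1739/2.6957)^1.7241 = 0.8064^1.7241 ≈ 0.6901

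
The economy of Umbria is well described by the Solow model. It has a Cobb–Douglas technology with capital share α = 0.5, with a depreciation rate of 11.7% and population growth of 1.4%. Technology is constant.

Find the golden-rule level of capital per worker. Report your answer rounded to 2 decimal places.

The golden rule sets f'(k) = n + δ, i.e. α·k^(α−1) = n + δ.
So k^(1−α) = α / (n + δ) = 0.5 / 0.131 = 3.8168.
k_gold = 3.8168^(1/0.5) ≈ 14.5680

k_gold ≈ 14.57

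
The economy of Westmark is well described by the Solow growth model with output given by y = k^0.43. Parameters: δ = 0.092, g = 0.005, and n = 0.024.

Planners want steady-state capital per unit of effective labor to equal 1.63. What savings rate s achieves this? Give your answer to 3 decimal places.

s ≈ 0.160

At the steady state, Δk = 0, so s·k^α = (n + g + δ)·k.
So s / (n + g + δ) = (k*)^(1−α) = 1.63^0.57 = 1.3211.
Therefore s = 1.3211 × (n + g + δ) = 1.3211 × 0.121 = 0.1599.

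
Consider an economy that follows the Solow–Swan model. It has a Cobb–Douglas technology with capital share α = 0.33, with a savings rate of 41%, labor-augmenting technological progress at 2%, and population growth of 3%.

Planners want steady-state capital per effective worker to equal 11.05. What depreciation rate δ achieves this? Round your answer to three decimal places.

In steady state, investment equals break-even investment: s·k^α = (n + g + δ)·k.
So s / (n + g + δ) = (k*)^(1−α) = 11.05^0.67 = 5.0010.
Therefore n + g + δ = s / 5.0010 = 0.41 / 5.0010 = 0.0820, so δ = 0.0820 − 0.050 = 0.0320.

δ ≈ 0.032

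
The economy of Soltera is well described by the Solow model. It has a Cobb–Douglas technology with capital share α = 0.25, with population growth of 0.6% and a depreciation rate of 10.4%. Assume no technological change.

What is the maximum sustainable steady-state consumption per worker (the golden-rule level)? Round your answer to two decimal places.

c_gold ≈ 0.99

At the golden rule, f'(k) = n + δ, so α·k^(α−1) = n + δ and k_gold = (α/(n + δ))^(1/(1−α)).
k_gold = (0.25/0.110)^(1/0.75) = 2.2727^1.3333 ≈ 2.9880
c_gold = f(k_gold) − (n + δ)·k_gold = 1.3148 − 0.110×2.9880 ≈ 0.9861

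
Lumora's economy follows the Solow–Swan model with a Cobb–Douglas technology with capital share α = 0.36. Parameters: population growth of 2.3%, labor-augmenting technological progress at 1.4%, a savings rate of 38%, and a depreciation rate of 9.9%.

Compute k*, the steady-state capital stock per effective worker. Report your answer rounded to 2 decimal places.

k* ≈ 4.98

At the steady state, Δk = 0, so s·k^α = (n + g + δ)·k.
Dividing both sides by k: k^(1−α) = s / (n + g + δ).
k^0.64 = 0.38 / (0.023 + 0.014 + 0.099) = 0.38 / 0.136 = 2.7941
k* = 2.7941^(1/0.64) ≈ 4.9803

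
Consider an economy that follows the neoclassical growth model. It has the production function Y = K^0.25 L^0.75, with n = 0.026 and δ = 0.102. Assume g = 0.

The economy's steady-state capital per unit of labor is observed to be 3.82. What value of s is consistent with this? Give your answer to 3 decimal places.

s ≈ 0.350

At the steady state, Δk = 0, so s·k^α = (n + δ)·k.
So s / (n + δ) = (k*)^(1−α) = 3.82^0.75 = 2.7324.
Therefore s = 2.7324 × (n + δ) = 2.7324 × 0.128 = 0.3497.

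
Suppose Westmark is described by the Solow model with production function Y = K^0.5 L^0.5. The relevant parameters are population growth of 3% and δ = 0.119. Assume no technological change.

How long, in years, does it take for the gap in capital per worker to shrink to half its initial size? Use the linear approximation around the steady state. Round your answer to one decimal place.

Near the steady state the convergence rate is λ = (1 − α)(n + δ).
λ = (1 − 0.5) × 0.149 = 0.5 × 0.149 = 0.0745
Half-life = ln 2 / λ = 0.6931 / 0.0745 ≈ 9.30 years

t_½ ≈ 9.3 years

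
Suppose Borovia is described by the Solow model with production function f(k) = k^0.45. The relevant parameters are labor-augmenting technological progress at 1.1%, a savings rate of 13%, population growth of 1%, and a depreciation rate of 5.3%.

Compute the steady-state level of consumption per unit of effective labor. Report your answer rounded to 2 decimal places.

In steady state, investment equals break-even investment: s·k^α = (n + g + δ)·k.
Rearranging, k^(1−α) = s / (n + g + δ).
k^0.55 = 0.13 / (0.010 + 0.011 + 0.053) = 0.13 / 0.074 = 1.7568
k* = 1.7568^(1/0.55) ≈ 2.7858
y* = (k*)^α = 2.7858^0.45 ≈ 1.5857
c* = (1 − s)·y* = (1 − 0.13) × 1.5857 ≈ 1.3796

c* = 1.38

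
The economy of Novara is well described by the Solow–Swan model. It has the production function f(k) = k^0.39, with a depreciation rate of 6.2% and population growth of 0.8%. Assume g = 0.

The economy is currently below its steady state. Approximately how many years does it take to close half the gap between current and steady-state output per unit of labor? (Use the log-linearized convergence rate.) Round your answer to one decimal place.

t_½ ≈ 16.2 years

Near the steady state the convergence rate is λ = (1 − α)(n + δ).
λ = (1 − 0.39) × 0.070 = 0.61 × 0.070 = 0.0427
Half-life = ln 2 / λ = 0.6931 / 0.0427 ≈ 16.23 years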